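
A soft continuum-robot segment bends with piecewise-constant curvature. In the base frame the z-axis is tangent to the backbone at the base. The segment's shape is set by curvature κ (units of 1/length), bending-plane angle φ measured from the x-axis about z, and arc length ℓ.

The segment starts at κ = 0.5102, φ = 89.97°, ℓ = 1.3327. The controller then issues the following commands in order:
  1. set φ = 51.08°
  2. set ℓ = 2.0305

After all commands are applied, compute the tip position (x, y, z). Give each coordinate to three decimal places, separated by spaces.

initial: κ=0.5102, φ=89.97°, ℓ=1.3327
cmd 1: set φ=51.08° → (κ,φ,ℓ)=(0.5102,51.08°,1.3327) → tip=(0.2738,0.3391,1.2324)
cmd 2: set ℓ=2.0305 → (κ,φ,ℓ)=(0.5102,51.08°,2.0305) → tip=(0.6037,0.7477,1.6863)

0.604 0.748 1.686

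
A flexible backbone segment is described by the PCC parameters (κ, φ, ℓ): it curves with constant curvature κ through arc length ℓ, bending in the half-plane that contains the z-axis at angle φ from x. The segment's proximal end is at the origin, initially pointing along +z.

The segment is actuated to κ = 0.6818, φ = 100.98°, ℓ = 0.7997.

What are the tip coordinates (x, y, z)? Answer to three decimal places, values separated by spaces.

-0.041 0.209 0.761

θ = κ·ℓ = 0.6818 × 0.7997 = 0.54524 rad
ρ = (1 − cos θ)/κ = (1 − 0.85501)/0.6818 = 0.21266
z = sin θ / κ = 0.51862/0.6818 = 0.76066
x = ρ cos φ = 0.21266 × cos(100.98°) = -0.04051
y = ρ sin φ = 0.21266 × sin(100.98°) = 0.20877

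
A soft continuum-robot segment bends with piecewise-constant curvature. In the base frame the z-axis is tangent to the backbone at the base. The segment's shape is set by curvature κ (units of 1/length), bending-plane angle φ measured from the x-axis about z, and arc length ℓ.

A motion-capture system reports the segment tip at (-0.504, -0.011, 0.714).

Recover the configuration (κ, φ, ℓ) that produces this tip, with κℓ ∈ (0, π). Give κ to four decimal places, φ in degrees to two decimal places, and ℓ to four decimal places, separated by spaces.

ρ = √(x²+y²) = √(-0.504² + -0.011²) = 0.50412
φ = atan2(y, x) mod 360° = atan2(-0.011, -0.504) = 181.2503°
|p|² = ρ² + z² = 0.50412² + 0.714² = 0.76393
κ = 2ρ / |p|² = 2×0.50412 / 0.76393 = 1.31980
θ = 2·atan2(ρ, z) = 2·atan2(0.50412, 0.714) = 1.22955 rad
ℓ = θ/κ = 1.22955/1.31980 = 0.93162

1.3198 181.25 0.9316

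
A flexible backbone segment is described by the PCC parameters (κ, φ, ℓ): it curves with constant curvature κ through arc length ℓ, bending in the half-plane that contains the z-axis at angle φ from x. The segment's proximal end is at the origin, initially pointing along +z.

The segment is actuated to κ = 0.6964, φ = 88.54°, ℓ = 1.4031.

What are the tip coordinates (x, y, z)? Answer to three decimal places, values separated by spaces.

θ = κ·ℓ = 0.6964 × 1.4031 = 0.97712 rad
ρ = (1 − cos θ)/κ = (1 − 0.55941)/0.6964 = 0.63266
z = sin θ / κ = 0.82889/0.6964 = 1.19025
x = ρ cos φ = 0.63266 × cos(88.54°) = 0.01612
y = ρ sin φ = 0.63266 × sin(88.54°) = 0.63246

0.016 0.632 1.190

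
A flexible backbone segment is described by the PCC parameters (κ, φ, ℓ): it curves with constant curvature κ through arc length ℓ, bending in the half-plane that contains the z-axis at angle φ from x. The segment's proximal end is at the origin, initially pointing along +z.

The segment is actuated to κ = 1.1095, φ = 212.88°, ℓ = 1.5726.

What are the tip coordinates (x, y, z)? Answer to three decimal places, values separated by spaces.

θ = κ·ℓ = 1.1095 × 1.5726 = 1.74480 rad
ρ = (1 − cos θ)/κ = (1 − -0.17313)/1.1095 = 1.05735
z = sin θ / κ = 0.98490/1.1095 = 0.88770
x = ρ cos φ = 1.05735 × cos(212.88°) = -0.88797
y = ρ sin φ = 1.05735 × sin(212.88°) = -0.57401

-0.888 -0.574 0.888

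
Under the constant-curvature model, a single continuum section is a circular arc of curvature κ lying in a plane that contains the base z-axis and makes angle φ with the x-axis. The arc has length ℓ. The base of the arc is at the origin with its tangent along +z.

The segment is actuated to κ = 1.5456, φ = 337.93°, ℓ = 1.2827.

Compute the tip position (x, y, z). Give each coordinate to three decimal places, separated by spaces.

0.840 -0.340 0.593

θ = κ·ℓ = 1.5456 × 1.2827 = 1.98254 rad
ρ = (1 − cos θ)/κ = (1 − -0.40021)/1.5456 = 0.90593
z = sin θ / κ = 0.91642/1.5456 = 0.59292
x = ρ cos φ = 0.90593 × cos(337.93°) = 0.83955
y = ρ sin φ = 0.90593 × sin(337.93°) = -0.34039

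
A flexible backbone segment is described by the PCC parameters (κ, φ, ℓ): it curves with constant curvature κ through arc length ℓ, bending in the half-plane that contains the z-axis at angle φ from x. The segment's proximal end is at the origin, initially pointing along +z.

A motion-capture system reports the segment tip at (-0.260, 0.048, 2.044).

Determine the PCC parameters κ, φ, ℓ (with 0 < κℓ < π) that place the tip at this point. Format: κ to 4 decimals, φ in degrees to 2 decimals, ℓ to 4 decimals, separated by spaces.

0.1245 169.54 2.0667

ρ = √(x²+y²) = √(-0.260² + 0.048²) = 0.26439
φ = atan2(y, x) mod 360° = atan2(0.048, -0.260) = 169.5401°
|p|² = ρ² + z² = 0.26439² + 2.044² = 4.24784
κ = 2ρ / |p|² = 2×0.26439 / 4.24784 = 0.12448
θ = 2·atan2(ρ, z) = 2·atan2(0.26439, 2.044) = 0.25727 rad
ℓ = θ/κ = 0.25727/0.12448 = 2.06672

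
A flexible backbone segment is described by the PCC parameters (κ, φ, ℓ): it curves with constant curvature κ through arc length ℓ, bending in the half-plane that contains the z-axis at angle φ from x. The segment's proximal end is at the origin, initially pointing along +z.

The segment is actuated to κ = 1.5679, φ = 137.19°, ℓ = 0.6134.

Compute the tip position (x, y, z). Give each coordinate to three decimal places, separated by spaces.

θ = κ·ℓ = 1.5679 × 0.6134 = 0.96175 rad
ρ = (1 − cos θ)/κ = (1 − 0.57209)/1.5679 = 0.27292
z = sin θ / κ = 0.82019/1.5679 = 0.52312
x = ρ cos φ = 0.27292 × cos(137.19°) = -0.20022
y = ρ sin φ = 0.27292 × sin(137.19°) = 0.18547

-0.200 0.185 0.523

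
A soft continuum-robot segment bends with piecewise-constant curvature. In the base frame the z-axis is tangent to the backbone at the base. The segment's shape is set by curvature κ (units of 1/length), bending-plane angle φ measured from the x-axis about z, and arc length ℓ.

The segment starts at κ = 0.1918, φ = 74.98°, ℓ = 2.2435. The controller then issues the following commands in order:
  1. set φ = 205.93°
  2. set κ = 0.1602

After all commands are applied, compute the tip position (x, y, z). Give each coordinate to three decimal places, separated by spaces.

initial: κ=0.1918, φ=74.98°, ℓ=2.2435
cmd 1: set φ=205.93° → (κ,φ,ℓ)=(0.1918,205.93°,2.2435) → tip=(-0.4274,-0.2078,2.1749)
cmd 2: set κ=0.1602 → (κ,φ,ℓ)=(0.1602,205.93°,2.2435) → tip=(-0.3587,-0.1744,2.1955)

-0.359 -0.174 2.196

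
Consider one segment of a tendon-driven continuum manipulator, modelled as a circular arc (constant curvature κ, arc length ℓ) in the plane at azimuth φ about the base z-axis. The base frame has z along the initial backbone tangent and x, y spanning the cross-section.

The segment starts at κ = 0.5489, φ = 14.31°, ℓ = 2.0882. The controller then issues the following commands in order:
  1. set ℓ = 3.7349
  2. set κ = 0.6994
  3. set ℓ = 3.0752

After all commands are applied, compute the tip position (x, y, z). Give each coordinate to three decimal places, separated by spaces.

2.145 0.547 1.196

initial: κ=0.5489, φ=14.31°, ℓ=2.0882
cmd 1: set ℓ=3.7349 → (κ,φ,ℓ)=(0.5489,14.31°,3.7349) → tip=(2.5794,0.6580,1.6165)
cmd 2: set κ=0.6994 → (κ,φ,ℓ)=(0.6994,14.31°,3.7349) → tip=(2.5812,0.6584,0.7221)
cmd 3: set ℓ=3.0752 → (κ,φ,ℓ)=(0.6994,14.31°,3.0752) → tip=(2.1447,0.5471,1.1960)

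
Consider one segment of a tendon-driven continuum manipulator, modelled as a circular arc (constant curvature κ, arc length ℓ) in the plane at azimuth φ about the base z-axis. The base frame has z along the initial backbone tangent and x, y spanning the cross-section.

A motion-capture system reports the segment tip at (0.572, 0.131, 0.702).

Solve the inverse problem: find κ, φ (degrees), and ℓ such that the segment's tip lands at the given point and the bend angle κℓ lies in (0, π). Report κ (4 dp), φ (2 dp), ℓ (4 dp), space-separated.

1.4019 12.90 0.9933

ρ = √(x²+y²) = √(0.572² + 0.131²) = 0.58681
φ = atan2(y, x) mod 360° = atan2(0.131, 0.572) = 12.8995°
|p|² = ρ² + z² = 0.58681² + 0.702² = 0.83715
κ = 2ρ / |p|² = 2×0.58681 / 0.83715 = 1.40192
θ = 2·atan2(ρ, z) = 2·atan2(0.58681, 0.702) = 1.39251 rad
ℓ = θ/κ = 1.39251/1.40192 = 0.99329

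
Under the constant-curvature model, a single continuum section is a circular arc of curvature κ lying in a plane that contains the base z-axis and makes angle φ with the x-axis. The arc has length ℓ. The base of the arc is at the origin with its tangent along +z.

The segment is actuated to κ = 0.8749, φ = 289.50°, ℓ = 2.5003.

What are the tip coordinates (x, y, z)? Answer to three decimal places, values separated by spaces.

θ = κ·ℓ = 0.8749 × 2.5003 = 2.18751 rad
ρ = (1 − cos θ)/κ = (1 − -0.57836)/0.8749 = 1.80405
z = sin θ / κ = 0.81578/0.8749 = 0.93243
x = ρ cos φ = 1.80405 × cos(289.50°) = 0.60220
y = ρ sin φ = 1.80405 × sin(289.50°) = -1.70057

0.602 -1.701 0.932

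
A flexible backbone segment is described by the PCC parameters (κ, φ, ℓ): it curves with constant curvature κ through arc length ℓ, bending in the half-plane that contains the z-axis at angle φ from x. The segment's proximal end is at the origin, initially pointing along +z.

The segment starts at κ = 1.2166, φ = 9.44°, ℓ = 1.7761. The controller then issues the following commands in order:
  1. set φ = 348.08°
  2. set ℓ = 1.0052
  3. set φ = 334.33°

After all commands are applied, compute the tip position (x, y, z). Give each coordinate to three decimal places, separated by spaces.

initial: κ=1.2166, φ=9.44°, ℓ=1.7761
cmd 1: set φ=348.08° → (κ,φ,ℓ)=(1.2166,348.08°,1.7761) → tip=(1.2517,-0.2642,0.6830)
cmd 2: set ℓ=1.0052 → (κ,φ,ℓ)=(1.2166,348.08°,1.0052) → tip=(0.5301,-0.1119,0.7727)
cmd 3: set φ=334.33° → (κ,φ,ℓ)=(1.2166,334.33°,1.0052) → tip=(0.4883,-0.2347,0.7727)

0.488 -0.235 0.773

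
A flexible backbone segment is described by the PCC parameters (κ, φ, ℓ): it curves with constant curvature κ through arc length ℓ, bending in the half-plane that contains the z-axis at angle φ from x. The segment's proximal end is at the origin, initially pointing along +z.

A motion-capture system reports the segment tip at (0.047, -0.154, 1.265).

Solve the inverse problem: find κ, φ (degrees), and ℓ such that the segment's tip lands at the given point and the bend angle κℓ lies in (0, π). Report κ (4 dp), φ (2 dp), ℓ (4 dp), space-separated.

0.1980 286.97 1.2786

ρ = √(x²+y²) = √(0.047² + -0.154²) = 0.16101
φ = atan2(y, x) mod 360° = atan2(-0.154, 0.047) = 286.9719°
|p|² = ρ² + z² = 0.16101² + 1.265² = 1.62615
κ = 2ρ / |p|² = 2×0.16101 / 1.62615 = 0.19803
θ = 2·atan2(ρ, z) = 2·atan2(0.16101, 1.265) = 0.25320 rad
ℓ = θ/κ = 0.25320/0.19803 = 1.27862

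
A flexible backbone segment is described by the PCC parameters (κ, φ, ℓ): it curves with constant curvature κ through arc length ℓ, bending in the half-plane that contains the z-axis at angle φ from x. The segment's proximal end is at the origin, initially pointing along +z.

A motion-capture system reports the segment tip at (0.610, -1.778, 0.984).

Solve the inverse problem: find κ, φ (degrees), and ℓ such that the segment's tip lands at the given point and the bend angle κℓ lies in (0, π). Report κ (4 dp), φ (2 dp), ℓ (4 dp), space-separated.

0.8351 288.94 2.6069

ρ = √(x²+y²) = √(0.610² + -1.778²) = 1.87973
φ = atan2(y, x) mod 360° = atan2(-1.778, 0.610) = 288.9362°
|p|² = ρ² + z² = 1.87973² + 0.984² = 4.50164
κ = 2ρ / |p|² = 2×1.87973 / 4.50164 = 0.83513
θ = 2·atan2(ρ, z) = 2·atan2(1.87973, 0.984) = 2.17708 rad
ℓ = θ/κ = 2.17708/0.83513 = 2.60688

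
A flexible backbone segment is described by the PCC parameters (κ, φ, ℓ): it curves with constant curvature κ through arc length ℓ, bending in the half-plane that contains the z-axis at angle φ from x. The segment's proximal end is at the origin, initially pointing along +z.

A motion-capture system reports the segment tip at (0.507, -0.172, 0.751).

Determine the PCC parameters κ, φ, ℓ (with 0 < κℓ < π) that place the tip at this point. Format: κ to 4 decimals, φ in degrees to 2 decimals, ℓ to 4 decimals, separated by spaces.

1.2588 341.26 0.9840

ρ = √(x²+y²) = √(0.507² + -0.172²) = 0.53538
φ = atan2(y, x) mod 360° = atan2(-0.172, 0.507) = 341.2605°
|p|² = ρ² + z² = 0.53538² + 0.751² = 0.85063
κ = 2ρ / |p|² = 2×0.53538 / 0.85063 = 1.25878
θ = 2·atan2(ρ, z) = 2·atan2(0.53538, 0.751) = 1.23865 rad
ℓ = θ/κ = 1.23865/1.25878 = 0.98401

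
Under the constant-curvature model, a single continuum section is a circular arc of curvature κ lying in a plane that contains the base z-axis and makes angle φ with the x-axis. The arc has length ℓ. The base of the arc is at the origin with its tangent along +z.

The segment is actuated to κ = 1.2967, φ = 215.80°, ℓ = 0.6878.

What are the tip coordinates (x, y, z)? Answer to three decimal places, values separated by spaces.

-0.233 -0.168 0.600

θ = κ·ℓ = 1.2967 × 0.6878 = 0.89187 rad
ρ = (1 − cos θ)/κ = (1 − 0.62796)/1.2967 = 0.28691
z = sin θ / κ = 0.77825/1.2967 = 0.60018
x = ρ cos φ = 0.28691 × cos(215.80°) = -0.23271
y = ρ sin φ = 0.28691 × sin(215.80°) = -0.16783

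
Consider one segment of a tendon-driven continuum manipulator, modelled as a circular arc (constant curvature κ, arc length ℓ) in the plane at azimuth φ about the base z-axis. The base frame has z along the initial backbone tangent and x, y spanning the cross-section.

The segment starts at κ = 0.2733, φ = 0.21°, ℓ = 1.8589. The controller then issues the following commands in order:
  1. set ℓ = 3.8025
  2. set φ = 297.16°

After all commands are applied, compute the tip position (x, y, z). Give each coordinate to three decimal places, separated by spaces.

0.824 -1.605 3.154

initial: κ=0.2733, φ=0.21°, ℓ=1.8589
cmd 1: set ℓ=3.8025 → (κ,φ,ℓ)=(0.2733,0.21°,3.8025) → tip=(1.8043,0.0066,3.1541)
cmd 2: set φ=297.16° → (κ,φ,ℓ)=(0.2733,297.16°,3.8025) → tip=(0.8236,-1.6053,3.1541)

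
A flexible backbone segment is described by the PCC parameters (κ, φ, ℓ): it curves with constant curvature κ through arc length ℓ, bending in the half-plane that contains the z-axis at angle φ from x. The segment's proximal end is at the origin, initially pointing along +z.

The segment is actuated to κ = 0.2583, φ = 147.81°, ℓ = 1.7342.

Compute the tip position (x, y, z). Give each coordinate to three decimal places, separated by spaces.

-0.323 0.203 1.677

θ = κ·ℓ = 0.2583 × 1.7342 = 0.44794 rad
ρ = (1 − cos θ)/κ = (1 − 0.90134)/0.2583 = 0.38196
z = sin θ / κ = 0.43311/0.2583 = 1.67678
x = ρ cos φ = 0.38196 × cos(147.81°) = -0.32325
y = ρ sin φ = 0.38196 × sin(147.81°) = 0.20348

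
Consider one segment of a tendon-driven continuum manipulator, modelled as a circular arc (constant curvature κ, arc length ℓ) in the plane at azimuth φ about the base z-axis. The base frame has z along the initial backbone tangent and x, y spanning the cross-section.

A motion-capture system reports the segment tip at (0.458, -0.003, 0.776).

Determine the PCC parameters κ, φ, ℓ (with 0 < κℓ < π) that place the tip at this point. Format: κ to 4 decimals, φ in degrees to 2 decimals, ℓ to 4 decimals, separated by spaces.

1.1282 359.62 0.9452

ρ = √(x²+y²) = √(0.458² + -0.003²) = 0.45801
φ = atan2(y, x) mod 360° = atan2(-0.003, 0.458) = 359.6247°
|p|² = ρ² + z² = 0.45801² + 0.776² = 0.81195
κ = 2ρ / |p|² = 2×0.45801 / 0.81195 = 1.12817
θ = 2·atan2(ρ, z) = 2·atan2(0.45801, 0.776) = 1.06639 rad
ℓ = θ/κ = 1.06639/1.12817 = 0.94524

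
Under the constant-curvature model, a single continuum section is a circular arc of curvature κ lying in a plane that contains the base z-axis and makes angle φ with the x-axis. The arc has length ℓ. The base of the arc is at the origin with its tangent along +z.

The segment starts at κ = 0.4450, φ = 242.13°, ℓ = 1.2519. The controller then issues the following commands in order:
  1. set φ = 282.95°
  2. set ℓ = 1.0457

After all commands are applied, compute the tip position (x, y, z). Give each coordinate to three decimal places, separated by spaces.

0.054 -0.233 1.008

initial: κ=0.4450, φ=242.13°, ℓ=1.2519
cmd 1: set φ=282.95° → (κ,φ,ℓ)=(0.4450,282.95°,1.2519) → tip=(0.0761,-0.3311,1.1881)
cmd 2: set ℓ=1.0457 → (κ,φ,ℓ)=(0.4450,282.95°,1.0457) → tip=(0.0535,-0.2329,1.0084)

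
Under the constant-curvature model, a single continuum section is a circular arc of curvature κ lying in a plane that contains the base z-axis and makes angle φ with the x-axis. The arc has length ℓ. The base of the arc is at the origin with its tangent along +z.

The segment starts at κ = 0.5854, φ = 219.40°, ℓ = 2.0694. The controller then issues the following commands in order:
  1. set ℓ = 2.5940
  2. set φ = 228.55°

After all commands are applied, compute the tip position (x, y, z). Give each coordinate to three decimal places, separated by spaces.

initial: κ=0.5854, φ=219.40°, ℓ=2.0694
cmd 1: set ℓ=2.5940 → (κ,φ,ℓ)=(0.5854,219.40°,2.5940) → tip=(-1.2510,-1.0276,1.7059)
cmd 2: set φ=228.55° → (κ,φ,ℓ)=(0.5854,228.55°,2.5940) → tip=(-1.0717,-1.2135,1.7059)

-1.072 -1.213 1.706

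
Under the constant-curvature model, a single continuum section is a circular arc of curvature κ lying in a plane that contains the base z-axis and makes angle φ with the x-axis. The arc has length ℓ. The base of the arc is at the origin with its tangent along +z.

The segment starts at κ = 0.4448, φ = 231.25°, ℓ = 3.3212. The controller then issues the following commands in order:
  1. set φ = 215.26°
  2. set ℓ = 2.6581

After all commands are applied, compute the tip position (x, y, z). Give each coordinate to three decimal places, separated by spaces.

-1.140 -0.806 2.081

initial: κ=0.4448, φ=231.25°, ℓ=3.3212
cmd 1: set φ=215.26° → (κ,φ,ℓ)=(0.4448,215.26°,3.3212) → tip=(-1.6643,-1.1767,2.2384)
cmd 2: set ℓ=2.6581 → (κ,φ,ℓ)=(0.4448,215.26°,2.6581) → tip=(-1.1404,-0.8063,2.0807)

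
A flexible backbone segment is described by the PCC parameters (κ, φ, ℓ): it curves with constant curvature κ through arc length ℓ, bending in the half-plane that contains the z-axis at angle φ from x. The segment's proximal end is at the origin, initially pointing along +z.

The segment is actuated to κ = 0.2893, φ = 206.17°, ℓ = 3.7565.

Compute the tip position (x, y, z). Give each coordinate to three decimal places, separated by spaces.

θ = κ·ℓ = 0.2893 × 3.7565 = 1.08676 rad
ρ = (1 − cos θ)/κ = (1 − 0.46536)/0.2893 = 1.84805
z = sin θ / κ = 0.88512/0.2893 = 3.05953
x = ρ cos φ = 1.84805 × cos(206.17°) = -1.65860
y = ρ sin φ = 1.84805 × sin(206.17°) = -0.81506

-1.659 -0.815 3.060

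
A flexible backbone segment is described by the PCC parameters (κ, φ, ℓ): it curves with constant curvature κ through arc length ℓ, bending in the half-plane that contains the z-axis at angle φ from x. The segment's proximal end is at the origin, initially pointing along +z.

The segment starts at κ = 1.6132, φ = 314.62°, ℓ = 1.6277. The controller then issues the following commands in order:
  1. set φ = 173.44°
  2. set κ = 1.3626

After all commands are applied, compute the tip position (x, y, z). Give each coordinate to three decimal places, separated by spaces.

initial: κ=1.6132, φ=314.62°, ℓ=1.6277
cmd 1: set φ=173.44° → (κ,φ,ℓ)=(1.6132,173.44°,1.6277) → tip=(-1.1515,0.1324,0.3057)
cmd 2: set κ=1.3626 → (κ,φ,ℓ)=(1.3626,173.44°,1.6277) → tip=(-1.1686,0.1344,0.5855)

-1.169 0.134 0.586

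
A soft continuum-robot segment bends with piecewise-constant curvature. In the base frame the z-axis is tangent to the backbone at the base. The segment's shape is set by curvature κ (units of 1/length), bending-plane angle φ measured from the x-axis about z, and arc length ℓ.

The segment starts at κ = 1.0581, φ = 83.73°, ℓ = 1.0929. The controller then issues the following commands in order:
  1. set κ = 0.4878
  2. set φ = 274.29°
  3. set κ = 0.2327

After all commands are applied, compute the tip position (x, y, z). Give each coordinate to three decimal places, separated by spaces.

0.010 -0.138 1.081

initial: κ=1.0581, φ=83.73°, ℓ=1.0929
cmd 1: set κ=0.4878 → (κ,φ,ℓ)=(0.4878,83.73°,1.0929) → tip=(0.0311,0.2828,1.0419)
cmd 2: set φ=274.29° → (κ,φ,ℓ)=(0.4878,274.29°,1.0929) → tip=(0.0213,-0.2837,1.0419)
cmd 3: set κ=0.2327 → (κ,φ,ℓ)=(0.2327,274.29°,1.0929) → tip=(0.0103,-0.1378,1.0812)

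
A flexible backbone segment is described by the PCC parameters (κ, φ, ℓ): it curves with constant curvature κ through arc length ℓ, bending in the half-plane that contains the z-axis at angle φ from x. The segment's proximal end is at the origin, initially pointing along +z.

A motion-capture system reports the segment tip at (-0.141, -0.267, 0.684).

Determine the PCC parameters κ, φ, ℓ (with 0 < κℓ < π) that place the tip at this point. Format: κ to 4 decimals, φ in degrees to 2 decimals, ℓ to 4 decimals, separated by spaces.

ρ = √(x²+y²) = √(-0.141² + -0.267²) = 0.30194
φ = atan2(y, x) mod 360° = atan2(-0.267, -0.141) = 242.1619°
|p|² = ρ² + z² = 0.30194² + 0.684² = 0.55903
κ = 2ρ / |p|² = 2×0.30194 / 0.55903 = 1.08025
θ = 2·atan2(ρ, z) = 2·atan2(0.30194, 0.684) = 0.83142 rad
ℓ = θ/κ = 0.83142/1.08025 = 0.76966

1.0802 242.16 0.7697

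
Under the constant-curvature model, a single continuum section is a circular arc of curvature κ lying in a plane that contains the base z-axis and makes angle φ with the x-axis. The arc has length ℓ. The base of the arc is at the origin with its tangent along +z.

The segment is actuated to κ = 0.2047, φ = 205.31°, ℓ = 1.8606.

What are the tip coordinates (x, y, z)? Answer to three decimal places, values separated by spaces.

θ = κ·ℓ = 0.2047 × 1.8606 = 0.38086 rad
ρ = (1 − cos θ)/κ = (1 − 0.92834)/0.2047 = 0.35006
z = sin θ / κ = 0.37172/0.2047 = 1.81594
x = ρ cos φ = 0.35006 × cos(205.31°) = -0.31645
y = ρ sin φ = 0.35006 × sin(205.31°) = -0.14965

-0.316 -0.150 1.816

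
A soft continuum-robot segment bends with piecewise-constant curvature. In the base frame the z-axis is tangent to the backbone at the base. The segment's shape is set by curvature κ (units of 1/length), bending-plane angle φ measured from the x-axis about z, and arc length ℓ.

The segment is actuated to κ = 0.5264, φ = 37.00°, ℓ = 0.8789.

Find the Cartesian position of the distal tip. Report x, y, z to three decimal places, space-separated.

θ = κ·ℓ = 0.5264 × 0.8789 = 0.46265 rad
ρ = (1 − cos θ)/κ = (1 − 0.89487)/0.5264 = 0.19971
z = sin θ / κ = 0.44632/0.5264 = 0.84788
x = ρ cos φ = 0.19971 × cos(37.00°) = 0.15950
y = ρ sin φ = 0.19971 × sin(37.00°) = 0.12019

0.159 0.120 0.848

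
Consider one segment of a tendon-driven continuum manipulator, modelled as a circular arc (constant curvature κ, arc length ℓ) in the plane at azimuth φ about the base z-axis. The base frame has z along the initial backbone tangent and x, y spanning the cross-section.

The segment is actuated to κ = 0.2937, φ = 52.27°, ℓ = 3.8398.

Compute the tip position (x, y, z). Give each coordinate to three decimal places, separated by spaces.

θ = κ·ℓ = 0.2937 × 3.8398 = 1.12775 rad
ρ = (1 − cos θ)/κ = (1 − 0.42869)/0.2937 = 1.94520
z = sin θ / κ = 0.90345/0.2937 = 3.07610
x = ρ cos φ = 1.94520 × cos(52.27°) = 1.19035
y = ρ sin φ = 1.94520 × sin(52.27°) = 1.53847

1.190 1.538 3.076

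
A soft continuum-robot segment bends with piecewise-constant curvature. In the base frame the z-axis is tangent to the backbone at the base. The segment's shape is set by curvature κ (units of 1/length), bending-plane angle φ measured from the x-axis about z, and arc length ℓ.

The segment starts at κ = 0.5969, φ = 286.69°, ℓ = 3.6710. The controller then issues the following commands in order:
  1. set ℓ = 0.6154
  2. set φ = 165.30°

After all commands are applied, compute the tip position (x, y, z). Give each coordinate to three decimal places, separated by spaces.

-0.108 0.028 0.602

initial: κ=0.5969, φ=286.69°, ℓ=3.6710
cmd 1: set ℓ=0.6154 → (κ,φ,ℓ)=(0.5969,286.69°,0.6154) → tip=(0.0321,-0.1071,0.6017)
cmd 2: set φ=165.30° → (κ,φ,ℓ)=(0.5969,165.30°,0.6154) → tip=(-0.1081,0.0284,0.6017)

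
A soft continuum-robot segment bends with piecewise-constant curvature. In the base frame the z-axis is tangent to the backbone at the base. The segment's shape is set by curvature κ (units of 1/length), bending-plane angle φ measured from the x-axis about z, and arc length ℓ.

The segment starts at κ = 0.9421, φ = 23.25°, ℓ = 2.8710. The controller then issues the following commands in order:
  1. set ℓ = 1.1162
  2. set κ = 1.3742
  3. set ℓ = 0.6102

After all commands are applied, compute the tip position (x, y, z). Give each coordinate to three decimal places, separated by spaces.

0.222 0.095 0.541

initial: κ=0.9421, φ=23.25°, ℓ=2.8710
cmd 1: set ℓ=1.1162 → (κ,φ,ℓ)=(0.9421,23.25°,1.1162) → tip=(0.4913,0.2111,0.9216)
cmd 2: set κ=1.3742 → (κ,φ,ℓ)=(1.3742,23.25°,1.1162) → tip=(0.6439,0.2767,0.7272)
cmd 3: set ℓ=0.6102 → (κ,φ,ℓ)=(1.3742,23.25°,0.6102) → tip=(0.2216,0.0952,0.5412)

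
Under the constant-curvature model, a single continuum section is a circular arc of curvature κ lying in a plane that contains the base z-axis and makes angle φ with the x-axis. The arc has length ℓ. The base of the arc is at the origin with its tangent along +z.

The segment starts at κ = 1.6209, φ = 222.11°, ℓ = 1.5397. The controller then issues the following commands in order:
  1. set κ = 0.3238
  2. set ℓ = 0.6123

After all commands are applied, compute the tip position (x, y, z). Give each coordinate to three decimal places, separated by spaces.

initial: κ=1.6209, φ=222.11°, ℓ=1.5397
cmd 1: set κ=0.3238 → (κ,φ,ℓ)=(0.3238,222.11°,1.5397) → tip=(-0.2789,-0.2521,1.4767)
cmd 2: set ℓ=0.6123 → (κ,φ,ℓ)=(0.3238,222.11°,0.6123) → tip=(-0.0449,-0.0406,0.6083)

-0.045 -0.041 0.608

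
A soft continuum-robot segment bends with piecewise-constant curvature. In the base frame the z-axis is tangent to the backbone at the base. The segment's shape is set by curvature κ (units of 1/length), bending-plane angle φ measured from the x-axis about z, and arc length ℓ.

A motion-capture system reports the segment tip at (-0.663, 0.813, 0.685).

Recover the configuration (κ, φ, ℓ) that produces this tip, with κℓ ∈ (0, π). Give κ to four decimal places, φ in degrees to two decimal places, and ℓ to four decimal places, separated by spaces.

ρ = √(x²+y²) = √(-0.663² + 0.813²) = 1.04907
φ = atan2(y, x) mod 360° = atan2(0.813, -0.663) = 129.1972°
|p|² = ρ² + z² = 1.04907² + 0.685² = 1.56976
κ = 2ρ / |p|² = 2×1.04907 / 1.56976 = 1.33659
θ = 2·atan2(ρ, z) = 2·atan2(1.04907, 0.685) = 1.98468 rad
ℓ = θ/κ = 1.98468/1.33659 = 1.48488

1.3366 129.20 1.4849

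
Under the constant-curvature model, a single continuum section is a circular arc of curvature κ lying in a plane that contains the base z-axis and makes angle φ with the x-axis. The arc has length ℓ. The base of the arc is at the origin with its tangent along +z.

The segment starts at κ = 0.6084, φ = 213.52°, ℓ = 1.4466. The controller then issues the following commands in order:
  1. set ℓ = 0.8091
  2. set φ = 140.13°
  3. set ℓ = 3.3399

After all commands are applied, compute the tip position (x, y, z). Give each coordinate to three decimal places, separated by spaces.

initial: κ=0.6084, φ=213.52°, ℓ=1.4466
cmd 1: set ℓ=0.8091 → (κ,φ,ℓ)=(0.6084,213.52°,0.8091) → tip=(-0.1627,-0.1078,0.7768)
cmd 2: set φ=140.13° → (κ,φ,ℓ)=(0.6084,140.13°,0.8091) → tip=(-0.1498,0.1251,0.7768)
cmd 3: set ℓ=3.3399 → (κ,φ,ℓ)=(0.6084,140.13°,3.3399) → tip=(-1.8229,1.5226,1.4719)

-1.823 1.523 1.472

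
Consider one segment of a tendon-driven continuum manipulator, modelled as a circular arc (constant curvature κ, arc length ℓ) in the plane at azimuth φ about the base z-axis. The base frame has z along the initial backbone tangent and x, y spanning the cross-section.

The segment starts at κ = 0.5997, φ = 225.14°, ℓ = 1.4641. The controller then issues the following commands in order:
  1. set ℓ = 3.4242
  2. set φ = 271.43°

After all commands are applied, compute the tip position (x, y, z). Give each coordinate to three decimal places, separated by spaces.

0.061 -2.441 1.477

initial: κ=0.5997, φ=225.14°, ℓ=1.4641
cmd 1: set ℓ=3.4242 → (κ,φ,ℓ)=(0.5997,225.14°,3.4242) → tip=(-1.7222,-1.7306,1.4770)
cmd 2: set φ=271.43° → (κ,φ,ℓ)=(0.5997,271.43°,3.4242) → tip=(0.0609,-2.4407,1.4770)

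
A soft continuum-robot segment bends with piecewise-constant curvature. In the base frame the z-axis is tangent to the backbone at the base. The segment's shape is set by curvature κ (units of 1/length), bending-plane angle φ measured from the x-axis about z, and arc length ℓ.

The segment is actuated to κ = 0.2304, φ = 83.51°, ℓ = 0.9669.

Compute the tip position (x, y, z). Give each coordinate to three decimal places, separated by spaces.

0.012 0.107 0.959

θ = κ·ℓ = 0.2304 × 0.9669 = 0.22277 rad
ρ = (1 − cos θ)/κ = (1 − 0.97529)/0.2304 = 0.10726
z = sin θ / κ = 0.22094/0.2304 = 0.95892
x = ρ cos φ = 0.10726 × cos(83.51°) = 0.01212
y = ρ sin φ = 0.10726 × sin(83.51°) = 0.10657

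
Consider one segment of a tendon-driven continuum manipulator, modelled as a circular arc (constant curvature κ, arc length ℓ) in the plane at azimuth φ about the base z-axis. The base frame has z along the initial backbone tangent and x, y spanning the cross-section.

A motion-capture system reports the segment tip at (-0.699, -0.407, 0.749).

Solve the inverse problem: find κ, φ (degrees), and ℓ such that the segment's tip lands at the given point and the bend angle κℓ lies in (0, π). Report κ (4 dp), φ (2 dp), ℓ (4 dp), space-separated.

1.3312 210.21 1.2377

ρ = √(x²+y²) = √(-0.699² + -0.407²) = 0.80886
φ = atan2(y, x) mod 360° = atan2(-0.407, -0.699) = 210.2105°
|p|² = ρ² + z² = 0.80886² + 0.749² = 1.21525
κ = 2ρ / |p|² = 2×0.80886 / 1.21525 = 1.33118
θ = 2·atan2(ρ, z) = 2·atan2(0.80886, 0.749) = 1.64760 rad
ℓ = θ/κ = 1.64760/1.33118 = 1.23770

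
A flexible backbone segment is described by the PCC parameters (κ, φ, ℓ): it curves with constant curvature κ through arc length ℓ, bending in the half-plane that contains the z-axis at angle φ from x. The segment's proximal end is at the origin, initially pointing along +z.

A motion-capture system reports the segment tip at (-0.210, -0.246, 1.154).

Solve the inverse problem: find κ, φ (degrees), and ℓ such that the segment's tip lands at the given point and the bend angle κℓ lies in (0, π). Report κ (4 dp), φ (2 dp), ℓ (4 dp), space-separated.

ρ = √(x²+y²) = √(-0.210² + -0.246²) = 0.32344
φ = atan2(y, x) mod 360° = atan2(-0.246, -0.210) = 229.5140°
|p|² = ρ² + z² = 0.32344² + 1.154² = 1.43633
κ = 2ρ / |p|² = 2×0.32344 / 1.43633 = 0.45037
θ = 2·atan2(ρ, z) = 2·atan2(0.32344, 1.154) = 0.54654 rad
ℓ = θ/κ = 0.54654/0.45037 = 1.21352

0.4504 229.51 1.2135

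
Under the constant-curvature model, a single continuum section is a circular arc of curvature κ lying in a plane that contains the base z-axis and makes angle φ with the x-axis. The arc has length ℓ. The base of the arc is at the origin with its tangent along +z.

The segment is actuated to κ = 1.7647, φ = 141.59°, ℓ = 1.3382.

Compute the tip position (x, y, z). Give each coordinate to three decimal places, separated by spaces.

θ = κ·ℓ = 1.7647 × 1.3382 = 2.36152 rad
ρ = (1 − cos θ)/κ = (1 − -0.71086)/1.7647 = 0.96949
z = sin θ / κ = 0.70333/1.7647 = 0.39855
x = ρ cos φ = 0.96949 × cos(141.59°) = -0.75968
y = ρ sin φ = 0.96949 × sin(141.59°) = 0.60233

-0.760 0.602 0.399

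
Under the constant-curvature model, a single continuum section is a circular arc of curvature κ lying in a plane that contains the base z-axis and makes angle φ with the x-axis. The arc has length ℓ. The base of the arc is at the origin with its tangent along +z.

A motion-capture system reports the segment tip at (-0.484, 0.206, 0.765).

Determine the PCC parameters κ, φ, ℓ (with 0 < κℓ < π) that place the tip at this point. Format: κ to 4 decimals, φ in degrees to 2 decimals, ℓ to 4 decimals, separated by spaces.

ρ = √(x²+y²) = √(-0.484² + 0.206²) = 0.52602
φ = atan2(y, x) mod 360° = atan2(0.206, -0.484) = 156.9444°
|p|² = ρ² + z² = 0.52602² + 0.765² = 0.86192
κ = 2ρ / |p|² = 2×0.52602 / 0.86192 = 1.22057
θ = 2·atan2(ρ, z) = 2·atan2(0.52602, 0.765) = 1.20471 rad
ℓ = θ/κ = 1.20471/1.22057 = 0.98701

1.2206 156.94 0.9870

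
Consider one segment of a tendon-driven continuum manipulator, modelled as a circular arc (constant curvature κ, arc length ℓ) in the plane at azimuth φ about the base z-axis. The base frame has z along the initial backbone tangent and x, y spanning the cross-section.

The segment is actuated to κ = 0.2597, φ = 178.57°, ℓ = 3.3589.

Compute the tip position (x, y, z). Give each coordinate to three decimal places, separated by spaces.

-1.374 0.034 2.949

θ = κ·ℓ = 0.2597 × 3.3589 = 0.87231 rad
ρ = (1 − cos θ)/κ = (1 − 0.64306)/0.2597 = 1.37442
z = sin θ / κ = 0.76581/0.2597 = 2.94884
x = ρ cos φ = 1.37442 × cos(178.57°) = -1.37400
y = ρ sin φ = 1.37442 × sin(178.57°) = 0.03430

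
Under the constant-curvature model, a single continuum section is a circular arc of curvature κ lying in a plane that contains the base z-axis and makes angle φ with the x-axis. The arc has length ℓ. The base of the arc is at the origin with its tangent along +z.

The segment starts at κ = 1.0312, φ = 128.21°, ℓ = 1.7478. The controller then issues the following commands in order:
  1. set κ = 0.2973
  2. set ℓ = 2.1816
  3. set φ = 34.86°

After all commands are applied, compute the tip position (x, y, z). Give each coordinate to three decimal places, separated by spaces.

initial: κ=1.0312, φ=128.21°, ℓ=1.7478
cmd 1: set κ=0.2973 → (κ,φ,ℓ)=(0.2973,128.21°,1.7478) → tip=(-0.2746,0.3488,1.6702)
cmd 2: set ℓ=2.1816 → (κ,φ,ℓ)=(0.2973,128.21°,2.1816) → tip=(-0.4225,0.5367,2.0318)
cmd 3: set φ=34.86° → (κ,φ,ℓ)=(0.2973,34.86°,2.1816) → tip=(0.5605,0.3904,2.0318)

0.560 0.390 2.032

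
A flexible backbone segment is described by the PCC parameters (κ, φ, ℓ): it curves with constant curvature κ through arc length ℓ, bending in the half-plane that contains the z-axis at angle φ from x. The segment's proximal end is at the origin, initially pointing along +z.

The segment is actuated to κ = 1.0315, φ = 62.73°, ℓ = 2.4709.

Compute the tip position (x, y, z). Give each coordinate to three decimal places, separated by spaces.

θ = κ·ℓ = 1.0315 × 2.4709 = 2.54873 rad
ρ = (1 − cos θ)/κ = (1 − -0.82935)/1.0315 = 1.77348
z = sin θ / κ = 0.55873/1.0315 = 0.54167
x = ρ cos φ = 1.77348 × cos(62.73°) = 0.81258
y = ρ sin φ = 1.77348 × sin(62.73°) = 1.57637

0.813 1.576 0.542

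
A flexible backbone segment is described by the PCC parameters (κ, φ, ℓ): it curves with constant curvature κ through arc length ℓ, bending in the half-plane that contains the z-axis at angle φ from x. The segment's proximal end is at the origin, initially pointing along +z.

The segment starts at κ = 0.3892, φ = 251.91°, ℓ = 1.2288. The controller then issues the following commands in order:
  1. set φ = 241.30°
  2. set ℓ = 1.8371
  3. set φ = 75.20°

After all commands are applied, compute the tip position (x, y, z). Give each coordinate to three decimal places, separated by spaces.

0.161 0.608 1.685

initial: κ=0.3892, φ=251.91°, ℓ=1.2288
cmd 1: set φ=241.30° → (κ,φ,ℓ)=(0.3892,241.30°,1.2288) → tip=(-0.1384,-0.2529,1.1825)
cmd 2: set ℓ=1.8371 → (κ,φ,ℓ)=(0.3892,241.30°,1.8371) → tip=(-0.3022,-0.5519,1.6845)
cmd 3: set φ=75.20° → (κ,φ,ℓ)=(0.3892,75.20°,1.8371) → tip=(0.1607,0.6084,1.6845)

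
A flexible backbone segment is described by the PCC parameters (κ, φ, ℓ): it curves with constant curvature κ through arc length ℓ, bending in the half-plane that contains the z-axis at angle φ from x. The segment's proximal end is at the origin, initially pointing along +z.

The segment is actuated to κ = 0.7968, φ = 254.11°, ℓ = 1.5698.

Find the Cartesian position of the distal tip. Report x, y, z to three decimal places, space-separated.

θ = κ·ℓ = 0.7968 × 1.5698 = 1.25082 rad
ρ = (1 − cos θ)/κ = (1 − 0.31455)/0.7968 = 0.86026
z = sin θ / κ = 0.94924/0.7968 = 1.19132
x = ρ cos φ = 0.86026 × cos(254.11°) = -0.23553
y = ρ sin φ = 0.86026 × sin(254.11°) = -0.82739

-0.236 -0.827 1.191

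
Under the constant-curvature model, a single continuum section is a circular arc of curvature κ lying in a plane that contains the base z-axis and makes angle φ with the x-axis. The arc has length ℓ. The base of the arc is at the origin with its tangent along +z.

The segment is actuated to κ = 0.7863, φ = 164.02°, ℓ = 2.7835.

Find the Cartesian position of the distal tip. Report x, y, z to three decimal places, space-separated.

θ = κ·ℓ = 0.7863 × 2.7835 = 2.18867 rad
ρ = (1 − cos θ)/κ = (1 − -0.57930)/0.7863 = 2.00852
z = sin θ / κ = 0.81511/0.7863 = 1.03665
x = ρ cos φ = 2.00852 × cos(164.02°) = -1.93091
y = ρ sin φ = 2.00852 × sin(164.02°) = 0.55295

-1.931 0.553 1.037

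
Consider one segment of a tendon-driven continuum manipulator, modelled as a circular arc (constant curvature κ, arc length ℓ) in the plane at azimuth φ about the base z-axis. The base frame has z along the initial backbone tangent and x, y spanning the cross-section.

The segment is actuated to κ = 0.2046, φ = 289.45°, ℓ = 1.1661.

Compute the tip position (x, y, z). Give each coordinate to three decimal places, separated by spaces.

θ = κ·ℓ = 0.2046 × 1.1661 = 0.23858 rad
ρ = (1 − cos θ)/κ = (1 − 0.97167)/0.2046 = 0.13845
z = sin θ / κ = 0.23633/0.2046 = 1.15507
x = ρ cos φ = 0.13845 × cos(289.45°) = 0.04610
y = ρ sin φ = 0.13845 × sin(289.45°) = -0.13055

0.046 -0.131 1.155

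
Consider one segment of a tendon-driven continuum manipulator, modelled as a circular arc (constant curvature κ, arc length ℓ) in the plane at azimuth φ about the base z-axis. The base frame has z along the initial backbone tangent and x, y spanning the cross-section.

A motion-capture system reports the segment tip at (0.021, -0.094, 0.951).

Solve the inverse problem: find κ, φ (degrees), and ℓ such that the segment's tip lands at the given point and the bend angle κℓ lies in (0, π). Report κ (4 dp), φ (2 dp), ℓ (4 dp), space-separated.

ρ = √(x²+y²) = √(0.021² + -0.094²) = 0.09632
φ = atan2(y, x) mod 360° = atan2(-0.094, 0.021) = 282.5933°
|p|² = ρ² + z² = 0.09632² + 0.951² = 0.91368
κ = 2ρ / |p|² = 2×0.09632 / 0.91368 = 0.21083
θ = 2·atan2(ρ, z) = 2·atan2(0.09632, 0.951) = 0.20187 rad
ℓ = θ/κ = 0.20187/0.21083 = 0.95749

0.2108 282.59 0.9575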